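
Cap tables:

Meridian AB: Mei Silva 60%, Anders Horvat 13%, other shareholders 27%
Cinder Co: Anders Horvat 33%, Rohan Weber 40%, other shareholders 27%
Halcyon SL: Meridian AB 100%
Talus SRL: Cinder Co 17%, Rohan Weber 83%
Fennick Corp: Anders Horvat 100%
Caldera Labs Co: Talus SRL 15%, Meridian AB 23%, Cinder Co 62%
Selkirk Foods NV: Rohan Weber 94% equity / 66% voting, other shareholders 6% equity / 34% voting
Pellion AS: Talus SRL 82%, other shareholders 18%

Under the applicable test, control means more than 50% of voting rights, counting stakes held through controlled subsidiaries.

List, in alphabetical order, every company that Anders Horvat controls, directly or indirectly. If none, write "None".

Fennick Corp

Anders holds 100% of Fennick, so Anders controls Fennick.
No other company's threshold is met.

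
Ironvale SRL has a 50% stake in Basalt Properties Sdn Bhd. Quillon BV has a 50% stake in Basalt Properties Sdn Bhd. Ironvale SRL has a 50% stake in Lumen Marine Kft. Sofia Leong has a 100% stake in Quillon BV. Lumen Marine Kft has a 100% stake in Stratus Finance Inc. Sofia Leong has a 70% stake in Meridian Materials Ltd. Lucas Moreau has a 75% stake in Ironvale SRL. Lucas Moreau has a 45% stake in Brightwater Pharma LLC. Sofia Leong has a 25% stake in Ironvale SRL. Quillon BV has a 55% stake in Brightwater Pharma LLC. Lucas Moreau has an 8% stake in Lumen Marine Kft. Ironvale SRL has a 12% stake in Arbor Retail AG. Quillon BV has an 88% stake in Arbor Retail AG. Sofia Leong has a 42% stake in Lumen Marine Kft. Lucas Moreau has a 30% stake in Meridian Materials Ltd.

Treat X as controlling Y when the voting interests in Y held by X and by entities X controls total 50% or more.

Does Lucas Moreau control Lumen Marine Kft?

Lucas holds 75% of Ironvale, so Lucas controls Ironvale.
Ironvale and Lucas together hold 50% + 8% = 58% of Lumen, so Lucas controls Lumen.

Yes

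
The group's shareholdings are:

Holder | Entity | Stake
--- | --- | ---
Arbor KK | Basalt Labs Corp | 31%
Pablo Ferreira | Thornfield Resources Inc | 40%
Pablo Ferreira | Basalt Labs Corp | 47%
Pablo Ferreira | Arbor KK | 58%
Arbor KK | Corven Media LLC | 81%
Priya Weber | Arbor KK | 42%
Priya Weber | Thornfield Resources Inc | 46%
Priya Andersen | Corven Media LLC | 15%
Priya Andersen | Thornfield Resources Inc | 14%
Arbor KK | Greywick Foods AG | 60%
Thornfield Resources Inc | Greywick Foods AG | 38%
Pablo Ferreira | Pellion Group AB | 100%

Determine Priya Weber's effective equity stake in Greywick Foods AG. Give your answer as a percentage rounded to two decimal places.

42.68%

Priya Weber reaches Greywick along 2 paths.
Via Thornfield: 46% × 38% = 17.48%.
Via Arbor: 42% × 60% = 25.2%.
Total: 17.48% + 25.2% = 42.68%.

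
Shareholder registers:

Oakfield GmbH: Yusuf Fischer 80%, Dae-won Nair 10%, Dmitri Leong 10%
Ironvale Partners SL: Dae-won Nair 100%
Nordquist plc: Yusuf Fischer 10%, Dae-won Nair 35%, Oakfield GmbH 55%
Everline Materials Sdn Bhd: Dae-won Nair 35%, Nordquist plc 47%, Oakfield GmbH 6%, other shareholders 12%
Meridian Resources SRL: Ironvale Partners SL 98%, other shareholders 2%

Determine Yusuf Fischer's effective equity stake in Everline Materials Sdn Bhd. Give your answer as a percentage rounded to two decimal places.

30.18%

Yusuf reaches Everline along 3 paths.
Via Nordquist: 10% × 47% = 4.7%.
Via Oakfield → Nordquist: 80% × 55% × 47% = 20.68%.
Via Oakfield: 80% × 6% = 4.8%.
Total: 4.7% + 20.68% + 4.8% = 30.18%.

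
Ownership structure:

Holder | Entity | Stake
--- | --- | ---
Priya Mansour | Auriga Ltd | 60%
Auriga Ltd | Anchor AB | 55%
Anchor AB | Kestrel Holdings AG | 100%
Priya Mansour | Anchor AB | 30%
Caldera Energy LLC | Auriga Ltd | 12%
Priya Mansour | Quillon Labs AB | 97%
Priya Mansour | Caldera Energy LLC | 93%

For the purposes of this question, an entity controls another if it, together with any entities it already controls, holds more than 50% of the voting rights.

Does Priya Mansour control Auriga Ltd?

Yes

Priya holds 93% of Caldera, so Priya controls Caldera.
Priya and Caldera together hold 60% + 12% = 72% of Auriga, so Priya controls Auriga.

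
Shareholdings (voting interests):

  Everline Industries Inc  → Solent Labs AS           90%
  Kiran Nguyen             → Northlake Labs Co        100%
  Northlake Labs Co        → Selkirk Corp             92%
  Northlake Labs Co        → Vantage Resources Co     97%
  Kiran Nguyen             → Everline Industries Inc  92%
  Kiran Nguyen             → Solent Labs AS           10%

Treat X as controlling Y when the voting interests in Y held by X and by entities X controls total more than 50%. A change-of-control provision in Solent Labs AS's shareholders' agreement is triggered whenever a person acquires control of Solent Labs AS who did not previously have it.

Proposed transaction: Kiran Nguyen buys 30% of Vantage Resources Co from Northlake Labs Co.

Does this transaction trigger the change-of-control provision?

The purchase adds only to Kiran's holdings (Northlake's stake shrinks), so Kiran is the only person who could newly come to control Solent.
Kiran holds 92% of Everline, so Kiran controls Everline.
Kiran and Everline together hold 10% + 90% = 100% of Solent, so Kiran controls Solent.
So Kiran already controls Solent before the transaction.
After the purchase, Kiran holds 30% of Vantage directly, and Northlake's stake falls to 67%.
Kiran controlled Solent already, so this is not a new person acquiring control; every other person's position is unchanged or reduced.
No new person acquires control, so the clause is not triggered.

No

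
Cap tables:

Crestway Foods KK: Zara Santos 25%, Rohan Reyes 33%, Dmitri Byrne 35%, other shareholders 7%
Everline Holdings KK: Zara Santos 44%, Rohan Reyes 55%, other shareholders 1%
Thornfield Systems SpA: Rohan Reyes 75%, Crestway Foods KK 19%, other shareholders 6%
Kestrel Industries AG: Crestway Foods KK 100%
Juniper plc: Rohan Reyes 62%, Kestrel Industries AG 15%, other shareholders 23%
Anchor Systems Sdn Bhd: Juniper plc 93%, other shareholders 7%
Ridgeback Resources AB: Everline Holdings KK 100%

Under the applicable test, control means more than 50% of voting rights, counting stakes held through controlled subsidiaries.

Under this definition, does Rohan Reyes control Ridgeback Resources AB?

Yes

Rohan holds 55% of Everline, so Rohan controls Everline.
Everline holds 100% of Ridgeback, so Rohan controls Ridgeback.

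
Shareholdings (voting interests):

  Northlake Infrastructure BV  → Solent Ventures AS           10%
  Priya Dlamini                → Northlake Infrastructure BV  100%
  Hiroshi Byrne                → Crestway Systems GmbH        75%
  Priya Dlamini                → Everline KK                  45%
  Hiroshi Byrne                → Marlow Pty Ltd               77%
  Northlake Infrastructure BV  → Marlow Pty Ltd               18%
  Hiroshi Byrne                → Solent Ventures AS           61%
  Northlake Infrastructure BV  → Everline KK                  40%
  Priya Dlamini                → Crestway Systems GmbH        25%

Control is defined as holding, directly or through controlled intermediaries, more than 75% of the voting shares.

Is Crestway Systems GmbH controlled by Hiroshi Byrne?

Hiroshi holds 77% of Marlow, so Hiroshi controls Marlow.
In Crestway, Hiroshi's side holds only 75%, not > 75%.
So Hiroshi does not control Crestway.

No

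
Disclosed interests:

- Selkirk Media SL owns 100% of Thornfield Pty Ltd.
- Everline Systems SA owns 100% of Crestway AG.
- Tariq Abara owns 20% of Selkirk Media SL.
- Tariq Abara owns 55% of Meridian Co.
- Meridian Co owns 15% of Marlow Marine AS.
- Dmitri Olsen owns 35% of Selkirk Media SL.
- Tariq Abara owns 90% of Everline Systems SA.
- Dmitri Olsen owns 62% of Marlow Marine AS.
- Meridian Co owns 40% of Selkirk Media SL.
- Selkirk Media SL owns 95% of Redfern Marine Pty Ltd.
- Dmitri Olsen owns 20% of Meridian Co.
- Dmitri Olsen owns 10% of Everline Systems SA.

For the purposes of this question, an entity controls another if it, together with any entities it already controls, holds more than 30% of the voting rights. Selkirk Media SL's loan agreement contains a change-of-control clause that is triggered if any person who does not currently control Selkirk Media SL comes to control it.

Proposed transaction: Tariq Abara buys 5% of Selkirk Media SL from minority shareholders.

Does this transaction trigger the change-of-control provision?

No

The purchase changes only Tariq's holdings, so Tariq is the only person who could newly come to control Selkirk.
Tariq holds 55% of Meridian, so Tariq controls Meridian.
Tariq and Meridian together hold 20% + 40% = 60% of Selkirk, so Tariq controls Selkirk.
So Tariq already controls Selkirk before the transaction.
After the purchase, Tariq's direct stake in Selkirk rises to 20% + 5% = 25%.
Tariq controlled Selkirk already, so this is not a new person acquiring control; every other person's position is unchanged or reduced.
No new person acquires control, so the clause is not triggered.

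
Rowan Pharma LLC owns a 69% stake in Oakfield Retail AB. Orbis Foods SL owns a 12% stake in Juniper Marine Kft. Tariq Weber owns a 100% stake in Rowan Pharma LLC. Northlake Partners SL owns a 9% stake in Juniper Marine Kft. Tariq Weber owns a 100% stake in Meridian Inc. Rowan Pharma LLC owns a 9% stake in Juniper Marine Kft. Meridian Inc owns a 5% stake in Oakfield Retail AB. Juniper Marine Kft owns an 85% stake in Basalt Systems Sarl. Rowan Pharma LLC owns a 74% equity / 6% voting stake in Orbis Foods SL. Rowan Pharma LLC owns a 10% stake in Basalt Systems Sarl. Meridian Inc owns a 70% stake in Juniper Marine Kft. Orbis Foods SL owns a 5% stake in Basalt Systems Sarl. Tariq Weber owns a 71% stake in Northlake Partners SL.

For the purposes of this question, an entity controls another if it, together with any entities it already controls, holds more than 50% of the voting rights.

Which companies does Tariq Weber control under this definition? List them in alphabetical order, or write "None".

Tariq holds 100% of Rowan, so Tariq controls Rowan.
Tariq holds 71% of Northlake, so Tariq controls Northlake.
Tariq holds 100% of Meridian, so Tariq controls Meridian.
Rowan and Meridian together hold 69% + 5% = 74% of Oakfield, so Tariq controls Oakfield.
Northlake and Rowan and Meridian together hold 9% + 9% + 70% = 88% of Juniper, so Tariq controls Juniper.
Rowan and Juniper together hold 10% + 85% = 95% of Basalt, so Tariq controls Basalt.
No other company's threshold is met.

Basalt Systems Sarl, Juniper Marine Kft, Meridian Inc, Northlake Partners SL, Oakfield Retail AB, Rowan Pharma LLC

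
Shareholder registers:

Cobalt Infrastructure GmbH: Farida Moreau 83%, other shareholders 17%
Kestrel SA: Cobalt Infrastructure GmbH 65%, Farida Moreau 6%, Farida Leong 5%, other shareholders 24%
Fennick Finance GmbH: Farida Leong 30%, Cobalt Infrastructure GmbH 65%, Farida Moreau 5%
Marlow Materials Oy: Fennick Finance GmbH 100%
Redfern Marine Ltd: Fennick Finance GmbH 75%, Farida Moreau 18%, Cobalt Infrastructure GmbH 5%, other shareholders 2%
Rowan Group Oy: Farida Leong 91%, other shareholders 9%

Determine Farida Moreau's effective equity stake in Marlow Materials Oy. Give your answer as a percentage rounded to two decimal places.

Farida Moreau reaches Marlow along 2 paths.
Via Cobalt → Fennick: 83% × 65% × 100% = 53.95%.
Via Fennick: 5% × 100% = 5%.
Total: 53.95% + 5% = 58.95%.

58.95%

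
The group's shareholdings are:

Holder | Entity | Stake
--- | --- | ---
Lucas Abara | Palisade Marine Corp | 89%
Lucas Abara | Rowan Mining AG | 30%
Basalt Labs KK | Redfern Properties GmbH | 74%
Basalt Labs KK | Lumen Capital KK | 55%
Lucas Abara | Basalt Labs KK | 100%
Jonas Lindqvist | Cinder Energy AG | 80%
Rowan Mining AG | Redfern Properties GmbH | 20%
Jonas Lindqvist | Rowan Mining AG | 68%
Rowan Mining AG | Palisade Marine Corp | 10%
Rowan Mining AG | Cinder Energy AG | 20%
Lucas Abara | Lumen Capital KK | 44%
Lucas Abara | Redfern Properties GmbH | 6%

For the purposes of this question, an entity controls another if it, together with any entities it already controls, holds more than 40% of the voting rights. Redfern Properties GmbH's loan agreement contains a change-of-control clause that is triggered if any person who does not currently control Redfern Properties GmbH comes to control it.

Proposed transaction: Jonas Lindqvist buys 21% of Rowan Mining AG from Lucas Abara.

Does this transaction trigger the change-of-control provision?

No

The purchase adds only to Jonas's holdings (Lucas's stake shrinks), so Jonas is the only person who could newly come to control Redfern.
Jonas holds 68% of Rowan, so Jonas controls Rowan.
Rowan and Jonas together hold 20% + 80% = 100% of Cinder, so Jonas controls Cinder.
In Redfern, Jonas's side holds only 20%, not > 40%.
So before the transaction, Jonas does not control Redfern.
After the purchase, Jonas's direct stake in Rowan rises to 68% + 21% = 89%, and Lucas's stake falls to 9%.
Jonas holds 89% of Rowan, so Jonas controls Rowan.
After the transaction, Jonas's side holds 20% of Redfern, not > 40%, so Jonas still does not control Redfern.
No new person acquires control, so the clause is not triggered.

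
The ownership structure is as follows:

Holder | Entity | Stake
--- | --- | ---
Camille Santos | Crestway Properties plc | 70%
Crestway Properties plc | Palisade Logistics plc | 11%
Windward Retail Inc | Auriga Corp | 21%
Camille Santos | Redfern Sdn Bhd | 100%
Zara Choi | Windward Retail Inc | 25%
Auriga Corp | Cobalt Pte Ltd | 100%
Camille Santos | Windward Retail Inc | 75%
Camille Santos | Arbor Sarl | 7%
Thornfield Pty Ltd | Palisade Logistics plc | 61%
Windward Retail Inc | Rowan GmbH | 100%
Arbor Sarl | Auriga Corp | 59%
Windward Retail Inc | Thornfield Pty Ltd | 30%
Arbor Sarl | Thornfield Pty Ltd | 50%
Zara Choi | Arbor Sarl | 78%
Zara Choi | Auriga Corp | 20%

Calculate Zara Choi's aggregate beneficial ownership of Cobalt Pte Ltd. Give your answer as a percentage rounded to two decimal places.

71.27%

Zara reaches Cobalt along 3 paths.
Via Windward → Auriga: 25% × 21% × 100% = 5.25%.
Via Arbor → Auriga: 78% × 59% × 100% = 46.02%.
Via Auriga: 20% × 100% = 20%.
Total: 5.25% + 46.02% + 20% = 71.27%.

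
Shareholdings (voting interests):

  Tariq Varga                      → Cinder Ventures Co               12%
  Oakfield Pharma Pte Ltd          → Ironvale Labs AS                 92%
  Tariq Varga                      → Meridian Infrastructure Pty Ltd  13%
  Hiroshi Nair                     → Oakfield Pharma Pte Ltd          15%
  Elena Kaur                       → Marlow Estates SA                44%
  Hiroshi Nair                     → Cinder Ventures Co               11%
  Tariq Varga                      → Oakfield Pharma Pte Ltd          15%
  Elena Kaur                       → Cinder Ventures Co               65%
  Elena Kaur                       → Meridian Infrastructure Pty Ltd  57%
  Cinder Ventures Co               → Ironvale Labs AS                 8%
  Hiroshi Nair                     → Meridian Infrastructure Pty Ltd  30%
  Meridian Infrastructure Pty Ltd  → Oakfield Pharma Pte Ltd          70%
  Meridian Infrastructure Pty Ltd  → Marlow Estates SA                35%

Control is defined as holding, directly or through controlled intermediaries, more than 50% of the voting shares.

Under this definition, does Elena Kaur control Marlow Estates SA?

Yes

Elena holds 57% of Meridian, so Elena controls Meridian.
Elena and Meridian together hold 44% + 35% = 79% of Marlow, so Elena controls Marlow.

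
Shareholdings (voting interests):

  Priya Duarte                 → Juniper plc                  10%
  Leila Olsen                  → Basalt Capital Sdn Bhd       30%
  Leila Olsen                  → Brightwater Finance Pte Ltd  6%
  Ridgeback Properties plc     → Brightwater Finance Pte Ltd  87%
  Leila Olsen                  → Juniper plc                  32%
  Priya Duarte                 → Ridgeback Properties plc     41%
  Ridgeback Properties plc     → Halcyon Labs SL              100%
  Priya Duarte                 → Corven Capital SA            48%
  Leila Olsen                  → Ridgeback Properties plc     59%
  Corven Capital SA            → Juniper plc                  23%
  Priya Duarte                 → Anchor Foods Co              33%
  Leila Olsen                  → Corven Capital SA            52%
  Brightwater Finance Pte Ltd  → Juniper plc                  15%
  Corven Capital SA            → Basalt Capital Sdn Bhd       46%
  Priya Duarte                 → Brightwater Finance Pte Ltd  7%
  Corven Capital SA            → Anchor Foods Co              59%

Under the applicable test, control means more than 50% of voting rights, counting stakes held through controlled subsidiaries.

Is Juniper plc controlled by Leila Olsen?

Yes

Leila holds 59% of Ridgeback, so Leila controls Ridgeback.
Ridgeback and Leila together hold 87% + 6% = 93% of Brightwater, so Leila controls Brightwater.
Leila holds 52% of Corven, so Leila controls Corven.
Corven and Leila and Brightwater together hold 23% + 32% + 15% = 70% of Juniper, so Leila controls Juniper.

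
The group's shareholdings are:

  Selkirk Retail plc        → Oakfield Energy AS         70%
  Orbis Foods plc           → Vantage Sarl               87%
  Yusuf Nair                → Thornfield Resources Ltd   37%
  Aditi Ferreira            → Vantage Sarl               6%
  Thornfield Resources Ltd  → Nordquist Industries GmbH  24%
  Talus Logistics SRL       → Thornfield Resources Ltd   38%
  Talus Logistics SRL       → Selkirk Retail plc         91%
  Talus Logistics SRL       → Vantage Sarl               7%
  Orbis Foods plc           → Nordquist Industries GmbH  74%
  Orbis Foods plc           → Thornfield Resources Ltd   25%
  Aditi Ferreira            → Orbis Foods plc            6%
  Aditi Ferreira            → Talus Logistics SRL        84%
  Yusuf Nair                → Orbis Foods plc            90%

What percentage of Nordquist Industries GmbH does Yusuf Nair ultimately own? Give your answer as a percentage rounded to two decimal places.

Yusuf reaches Nordquist along 3 paths.
Via Orbis: 90% × 74% = 66.6%.
Via Thornfield: 37% × 24% = 8.88%.
Via Orbis → Thornfield: 90% × 25% × 24% = 5.4%.
Total: 66.6% + 8.88% + 5.4% = 80.88%.

80.88%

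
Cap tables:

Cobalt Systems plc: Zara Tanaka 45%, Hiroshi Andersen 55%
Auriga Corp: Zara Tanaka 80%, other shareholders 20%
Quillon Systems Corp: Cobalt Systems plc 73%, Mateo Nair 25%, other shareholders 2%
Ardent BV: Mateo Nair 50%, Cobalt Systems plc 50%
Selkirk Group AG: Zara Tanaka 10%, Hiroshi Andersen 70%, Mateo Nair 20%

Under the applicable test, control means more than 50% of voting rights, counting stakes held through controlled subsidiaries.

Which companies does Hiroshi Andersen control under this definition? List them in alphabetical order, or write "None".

Cobalt Systems plc, Quillon Systems Corp, Selkirk Group AG

Hiroshi holds 55% of Cobalt, so Hiroshi controls Cobalt.
Cobalt holds 73% of Quillon, so Hiroshi controls Quillon.
Hiroshi holds 70% of Selkirk, so Hiroshi controls Selkirk.
No other company's threshold is met.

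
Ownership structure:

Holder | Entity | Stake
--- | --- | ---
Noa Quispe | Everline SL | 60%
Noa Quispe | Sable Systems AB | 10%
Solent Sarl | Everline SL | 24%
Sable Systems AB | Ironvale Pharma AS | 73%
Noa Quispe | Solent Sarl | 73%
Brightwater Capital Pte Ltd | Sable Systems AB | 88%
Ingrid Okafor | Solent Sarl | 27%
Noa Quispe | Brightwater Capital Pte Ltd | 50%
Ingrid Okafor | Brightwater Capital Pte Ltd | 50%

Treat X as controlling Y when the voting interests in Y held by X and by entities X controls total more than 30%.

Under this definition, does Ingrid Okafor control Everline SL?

Ingrid holds 50% of Brightwater, so Ingrid controls Brightwater.
Brightwater holds 88% of Sable, so Ingrid controls Sable.
Sable holds 73% of Ironvale, so Ingrid controls Ironvale.
Neither Ingrid nor any entity Ingrid controls holds any voting interest in Everline.
So Ingrid does not control Everline.

No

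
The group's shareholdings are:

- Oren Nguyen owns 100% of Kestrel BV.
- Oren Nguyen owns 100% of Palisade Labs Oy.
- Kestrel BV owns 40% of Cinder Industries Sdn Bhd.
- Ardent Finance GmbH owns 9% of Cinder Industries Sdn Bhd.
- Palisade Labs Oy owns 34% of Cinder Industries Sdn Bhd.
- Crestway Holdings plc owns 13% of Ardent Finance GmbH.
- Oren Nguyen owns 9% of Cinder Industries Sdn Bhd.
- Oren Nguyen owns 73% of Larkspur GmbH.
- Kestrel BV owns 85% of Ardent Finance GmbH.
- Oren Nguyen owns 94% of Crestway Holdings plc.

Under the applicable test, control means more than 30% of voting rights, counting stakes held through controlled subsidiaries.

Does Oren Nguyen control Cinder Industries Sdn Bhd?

Oren holds 100% of Kestrel, so Oren controls Kestrel.
Oren holds 94% of Crestway, so Oren controls Crestway.
Crestway and Kestrel together hold 13% + 85% = 98% of Ardent, so Oren controls Ardent.
Oren holds 100% of Palisade, so Oren controls Palisade.
Palisade and Kestrel and Oren and Ardent together hold 34% + 40% + 9% + 9% = 92% of Cinder, so Oren controls Cinder.

Yes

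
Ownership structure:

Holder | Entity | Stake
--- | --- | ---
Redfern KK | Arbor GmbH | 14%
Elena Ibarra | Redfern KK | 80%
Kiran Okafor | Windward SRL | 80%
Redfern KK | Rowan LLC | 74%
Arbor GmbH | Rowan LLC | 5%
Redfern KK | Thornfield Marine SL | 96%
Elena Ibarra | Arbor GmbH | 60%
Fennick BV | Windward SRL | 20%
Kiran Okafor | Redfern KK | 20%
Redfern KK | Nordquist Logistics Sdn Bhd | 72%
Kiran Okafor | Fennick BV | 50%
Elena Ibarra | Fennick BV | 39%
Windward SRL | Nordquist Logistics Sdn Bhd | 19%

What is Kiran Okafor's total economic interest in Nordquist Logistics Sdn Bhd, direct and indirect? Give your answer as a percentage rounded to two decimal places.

31.50%

Kiran reaches Nordquist along 3 paths.
Via Redfern: 20% × 72% = 14.4%.
Via Windward: 80% × 19% = 15.2%.
Via Fennick → Windward: 50% × 20% × 19% = 1.9%.
Total: 14.4% + 15.2% + 1.9% = 31.5%.
Rounded: 31.50%.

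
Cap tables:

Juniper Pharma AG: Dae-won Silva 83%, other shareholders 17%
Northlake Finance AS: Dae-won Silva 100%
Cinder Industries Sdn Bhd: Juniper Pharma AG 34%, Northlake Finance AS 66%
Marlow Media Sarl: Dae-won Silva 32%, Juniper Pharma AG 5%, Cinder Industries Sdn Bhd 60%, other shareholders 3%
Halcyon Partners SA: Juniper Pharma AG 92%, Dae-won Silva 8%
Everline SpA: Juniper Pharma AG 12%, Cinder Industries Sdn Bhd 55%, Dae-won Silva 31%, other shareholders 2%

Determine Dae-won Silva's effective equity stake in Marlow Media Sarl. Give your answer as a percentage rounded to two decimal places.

92.68%

Dae-won reaches Marlow along 4 paths.
Direct stake: 32% = 32%.
Via Juniper: 83% × 5% = 4.15%.
Via Juniper → Cinder: 83% × 34% × 60% = 16.932%.
Via Northlake → Cinder: 100% × 66% × 60% = 39.6%.
Total: 32% + 4.15% + 16.932% + 39.6% = 92.682%.
Rounded: 92.68%.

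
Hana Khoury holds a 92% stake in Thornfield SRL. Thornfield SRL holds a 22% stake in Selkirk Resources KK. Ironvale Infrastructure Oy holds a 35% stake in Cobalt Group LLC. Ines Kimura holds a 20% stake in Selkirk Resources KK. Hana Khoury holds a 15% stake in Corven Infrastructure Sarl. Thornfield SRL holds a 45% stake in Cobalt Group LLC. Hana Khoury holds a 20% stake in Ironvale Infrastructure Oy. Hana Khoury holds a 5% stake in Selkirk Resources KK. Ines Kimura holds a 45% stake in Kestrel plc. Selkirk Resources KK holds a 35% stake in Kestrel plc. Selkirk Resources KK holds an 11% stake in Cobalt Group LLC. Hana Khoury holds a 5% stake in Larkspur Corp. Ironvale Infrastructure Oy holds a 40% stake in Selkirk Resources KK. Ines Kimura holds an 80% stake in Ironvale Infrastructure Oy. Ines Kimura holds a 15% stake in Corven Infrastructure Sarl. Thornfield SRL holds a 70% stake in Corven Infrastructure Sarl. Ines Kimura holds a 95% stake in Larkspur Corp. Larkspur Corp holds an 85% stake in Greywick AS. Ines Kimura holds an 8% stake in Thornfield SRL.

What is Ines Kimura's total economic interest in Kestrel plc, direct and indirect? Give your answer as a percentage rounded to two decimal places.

63.82%

Ines reaches Kestrel along 4 paths.
Via Ironvale → Selkirk: 80% × 40% × 35% = 11.2%.
Via Thornfield → Selkirk: 8% × 22% × 35% = 0.616%.
Via Selkirk: 20% × 35% = 7%.
Direct stake: 45% = 45%.
Total: 11.2% + 0.616% + 7% + 45% = 63.816%.
Rounded: 63.82%.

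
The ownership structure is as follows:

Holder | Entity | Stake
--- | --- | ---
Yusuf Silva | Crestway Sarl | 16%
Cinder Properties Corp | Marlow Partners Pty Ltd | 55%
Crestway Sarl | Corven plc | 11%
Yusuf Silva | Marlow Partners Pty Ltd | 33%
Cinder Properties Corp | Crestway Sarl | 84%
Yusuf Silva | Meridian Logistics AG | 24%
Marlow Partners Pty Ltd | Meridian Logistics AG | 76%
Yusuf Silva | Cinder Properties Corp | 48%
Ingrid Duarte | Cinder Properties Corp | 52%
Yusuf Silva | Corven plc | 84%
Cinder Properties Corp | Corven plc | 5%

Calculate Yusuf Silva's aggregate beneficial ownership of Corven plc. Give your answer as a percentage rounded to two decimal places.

Yusuf reaches Corven along 4 paths.
Via Cinder: 48% × 5% = 2.4%.
Direct stake: 84% = 84%.
Via Cinder → Crestway: 48% × 84% × 11% = 4.4352%.
Via Crestway: 16% × 11% = 1.76%.
Total: 2.4% + 84% + 4.4352% + 1.76% = 92.5952%.
Rounded: 92.60%.

92.60%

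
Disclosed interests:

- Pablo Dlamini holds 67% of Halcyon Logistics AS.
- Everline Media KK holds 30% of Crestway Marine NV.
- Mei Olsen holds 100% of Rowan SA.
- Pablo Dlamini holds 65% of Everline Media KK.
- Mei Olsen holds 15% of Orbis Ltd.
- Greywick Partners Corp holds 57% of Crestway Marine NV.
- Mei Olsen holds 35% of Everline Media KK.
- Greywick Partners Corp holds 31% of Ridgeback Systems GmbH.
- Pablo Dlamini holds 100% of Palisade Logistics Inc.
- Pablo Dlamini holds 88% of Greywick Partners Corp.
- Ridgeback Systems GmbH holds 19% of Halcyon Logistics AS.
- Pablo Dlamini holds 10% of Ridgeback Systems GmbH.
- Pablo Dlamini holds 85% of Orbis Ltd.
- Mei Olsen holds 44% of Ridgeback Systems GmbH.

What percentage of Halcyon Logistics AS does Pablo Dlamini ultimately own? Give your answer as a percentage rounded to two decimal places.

Pablo reaches Halcyon along 3 paths.
Direct stake: 67% = 67%.
Via Ridgeback: 10% × 19% = 1.9%.
Via Greywick → Ridgeback: 88% × 31% × 19% = 5.1832%.
Total: 67% + 1.9% + 5.1832% = 74.0832%.
Rounded: 74.08%.

74.08%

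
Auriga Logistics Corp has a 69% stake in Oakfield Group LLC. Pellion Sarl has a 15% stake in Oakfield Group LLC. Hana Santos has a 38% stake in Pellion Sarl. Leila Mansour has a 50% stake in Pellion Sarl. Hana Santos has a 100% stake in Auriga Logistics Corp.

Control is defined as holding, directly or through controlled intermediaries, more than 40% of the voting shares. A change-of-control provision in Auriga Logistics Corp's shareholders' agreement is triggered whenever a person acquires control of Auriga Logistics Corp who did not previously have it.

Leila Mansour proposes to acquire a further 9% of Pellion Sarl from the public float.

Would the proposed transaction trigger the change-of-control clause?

The purchase changes only Leila's holdings, so Leila is the only person who could newly come to control Auriga.
Leila holds 50% of Pellion, so Leila controls Pellion.
Neither Leila nor any entity Leila controls holds any voting interest in Auriga.
So before the transaction, Leila does not control Auriga.
After the purchase, Leila's direct stake in Pellion rises to 50% + 9% = 59%.
Leila holds 59% of Pellion, so Leila controls Pellion.
After the transaction, neither Leila nor any entity Leila controls holds a voting interest in Auriga, so Leila still does not control it.
No new person acquires control, so the clause is not triggered.

No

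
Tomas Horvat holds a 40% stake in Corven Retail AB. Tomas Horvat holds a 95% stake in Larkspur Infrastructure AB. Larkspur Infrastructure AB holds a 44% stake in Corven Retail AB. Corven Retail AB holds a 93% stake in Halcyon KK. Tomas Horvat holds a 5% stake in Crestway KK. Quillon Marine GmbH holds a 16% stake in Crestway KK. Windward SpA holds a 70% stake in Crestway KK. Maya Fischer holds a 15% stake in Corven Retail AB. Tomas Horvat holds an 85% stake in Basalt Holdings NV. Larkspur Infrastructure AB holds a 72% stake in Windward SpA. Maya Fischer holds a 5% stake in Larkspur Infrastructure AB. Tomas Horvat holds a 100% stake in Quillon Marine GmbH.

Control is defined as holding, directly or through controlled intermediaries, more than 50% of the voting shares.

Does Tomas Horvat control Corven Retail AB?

Yes

Tomas holds 95% of Larkspur, so Tomas controls Larkspur.
Tomas and Larkspur together hold 40% + 44% = 84% of Corven, so Tomas controls Corven.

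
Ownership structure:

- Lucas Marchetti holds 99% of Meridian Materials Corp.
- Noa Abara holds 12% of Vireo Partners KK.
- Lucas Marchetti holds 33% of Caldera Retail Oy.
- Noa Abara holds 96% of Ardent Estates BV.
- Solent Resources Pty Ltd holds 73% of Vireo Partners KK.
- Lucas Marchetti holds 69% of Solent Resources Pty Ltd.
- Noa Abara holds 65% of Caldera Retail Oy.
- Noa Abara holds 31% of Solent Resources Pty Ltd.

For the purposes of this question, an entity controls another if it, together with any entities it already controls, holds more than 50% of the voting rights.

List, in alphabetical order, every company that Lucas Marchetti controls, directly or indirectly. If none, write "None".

Lucas holds 69% of Solent, so Lucas controls Solent.
Lucas holds 99% of Meridian, so Lucas controls Meridian.
Solent holds 73% of Vireo, so Lucas controls Vireo.
No other company's threshold is met.

Meridian Materials Corp, Solent Resources Pty Ltd, Vireo Partners KK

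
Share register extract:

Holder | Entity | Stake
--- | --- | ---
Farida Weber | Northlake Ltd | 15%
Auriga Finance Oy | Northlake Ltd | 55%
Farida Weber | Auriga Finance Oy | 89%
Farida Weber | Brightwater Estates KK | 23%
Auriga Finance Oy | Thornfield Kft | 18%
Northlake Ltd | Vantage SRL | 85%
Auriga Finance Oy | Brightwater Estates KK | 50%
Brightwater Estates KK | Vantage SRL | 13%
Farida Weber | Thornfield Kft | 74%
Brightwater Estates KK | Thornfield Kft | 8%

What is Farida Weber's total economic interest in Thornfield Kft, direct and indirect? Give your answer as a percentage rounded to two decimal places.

95.42%

Farida reaches Thornfield along 4 paths.
Via Auriga: 89% × 18% = 16.02%.
Via Brightwater: 23% × 8% = 1.84%.
Via Auriga → Brightwater: 89% × 50% × 8% = 3.56%.
Direct stake: 74% = 74%.
Total: 16.02% + 1.84% + 3.56% + 74% = 95.42%.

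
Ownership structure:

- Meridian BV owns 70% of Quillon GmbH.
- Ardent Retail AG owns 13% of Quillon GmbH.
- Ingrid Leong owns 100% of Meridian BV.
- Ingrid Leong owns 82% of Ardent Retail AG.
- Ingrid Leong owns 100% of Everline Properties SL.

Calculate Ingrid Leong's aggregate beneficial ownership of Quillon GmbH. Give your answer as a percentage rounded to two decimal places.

Ingrid reaches Quillon along 2 paths.
Via Meridian: 100% × 70% = 70%.
Via Ardent: 82% × 13% = 10.66%.
Total: 70% + 10.66% = 80.66%.

80.66%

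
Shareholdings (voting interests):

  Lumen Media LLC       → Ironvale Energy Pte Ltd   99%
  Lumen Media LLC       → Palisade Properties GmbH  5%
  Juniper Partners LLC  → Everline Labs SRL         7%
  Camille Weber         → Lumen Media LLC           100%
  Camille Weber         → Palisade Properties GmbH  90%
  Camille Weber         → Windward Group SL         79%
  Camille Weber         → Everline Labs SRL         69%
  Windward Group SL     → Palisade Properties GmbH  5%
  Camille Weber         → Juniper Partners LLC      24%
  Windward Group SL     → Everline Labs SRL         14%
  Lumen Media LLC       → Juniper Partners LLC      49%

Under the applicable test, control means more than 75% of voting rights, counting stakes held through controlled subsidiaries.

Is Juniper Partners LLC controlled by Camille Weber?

Camille holds 100% of Lumen, so Camille controls Lumen.
Camille holds 79% of Windward, so Camille controls Windward.
Lumen holds 99% of Ironvale, so Camille controls Ironvale.
Lumen and Camille and Windward together hold 5% + 90% + 5% = 100% of Palisade, so Camille controls Palisade.
Camille and Windward together hold 69% + 14% = 83% of Everline, so Camille controls Everline.
In Juniper, Camille's side holds only 49% + 24% = 73%, not > 75%.
So Camille does not control Juniper.

No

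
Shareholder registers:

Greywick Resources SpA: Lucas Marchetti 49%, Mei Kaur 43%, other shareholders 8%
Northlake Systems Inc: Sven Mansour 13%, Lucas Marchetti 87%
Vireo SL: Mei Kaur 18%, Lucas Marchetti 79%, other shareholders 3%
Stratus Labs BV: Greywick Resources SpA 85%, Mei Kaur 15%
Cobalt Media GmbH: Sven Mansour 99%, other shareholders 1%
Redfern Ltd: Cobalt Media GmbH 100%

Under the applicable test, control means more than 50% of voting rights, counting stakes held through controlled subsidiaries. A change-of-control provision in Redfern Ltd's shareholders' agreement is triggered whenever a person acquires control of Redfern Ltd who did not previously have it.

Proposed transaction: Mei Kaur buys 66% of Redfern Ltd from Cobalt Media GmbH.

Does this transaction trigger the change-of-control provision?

The purchase adds only to Mei's holdings (Cobalt's stake shrinks), so Mei is the only person who could newly come to control Redfern.
Mei's largest direct stake is 43% in Greywick, which does not meet the threshold, so Mei controls no company.
Neither Mei nor any entity Mei controls holds any voting interest in Redfern.
So before the transaction, Mei does not control Redfern.
After the purchase, Mei holds 66% of Redfern directly, and Cobalt's stake falls to 34%.
Mei holds 66% of Redfern, so Mei controls Redfern.
Mei did not control Redfern before and does after, so the clause is triggered.

Yes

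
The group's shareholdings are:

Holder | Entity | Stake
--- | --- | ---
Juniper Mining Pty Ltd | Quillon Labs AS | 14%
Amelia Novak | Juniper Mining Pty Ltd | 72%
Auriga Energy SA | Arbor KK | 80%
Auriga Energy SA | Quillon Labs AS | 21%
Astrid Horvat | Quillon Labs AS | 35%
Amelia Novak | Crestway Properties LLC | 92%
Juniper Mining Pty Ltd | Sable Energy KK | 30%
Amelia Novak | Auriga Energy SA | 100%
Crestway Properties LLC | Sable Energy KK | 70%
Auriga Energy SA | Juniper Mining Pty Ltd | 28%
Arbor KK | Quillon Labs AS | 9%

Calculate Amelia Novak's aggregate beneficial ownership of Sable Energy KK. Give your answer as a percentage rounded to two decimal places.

94.40%

Amelia reaches Sable along 3 paths.
Via Auriga → Juniper: 100% × 28% × 30% = 8.4%.
Via Juniper: 72% × 30% = 21.6%.
Via Crestway: 92% × 70% = 64.4%.
Total: 8.4% + 21.6% + 64.4% = 94.4%.
Rounded: 94.40%.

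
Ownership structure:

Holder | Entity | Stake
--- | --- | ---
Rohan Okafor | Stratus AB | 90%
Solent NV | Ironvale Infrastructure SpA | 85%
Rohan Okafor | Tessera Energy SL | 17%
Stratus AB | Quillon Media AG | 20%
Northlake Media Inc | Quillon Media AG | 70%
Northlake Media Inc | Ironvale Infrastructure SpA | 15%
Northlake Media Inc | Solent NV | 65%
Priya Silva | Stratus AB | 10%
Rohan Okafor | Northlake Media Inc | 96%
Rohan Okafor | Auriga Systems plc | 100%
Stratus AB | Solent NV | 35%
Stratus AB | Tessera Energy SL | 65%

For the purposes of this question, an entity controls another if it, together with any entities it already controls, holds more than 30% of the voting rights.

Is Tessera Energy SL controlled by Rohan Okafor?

Yes

Rohan holds 90% of Stratus, so Rohan controls Stratus.
Rohan and Stratus together hold 17% + 65% = 82% of Tessera, so Rohan controls Tessera.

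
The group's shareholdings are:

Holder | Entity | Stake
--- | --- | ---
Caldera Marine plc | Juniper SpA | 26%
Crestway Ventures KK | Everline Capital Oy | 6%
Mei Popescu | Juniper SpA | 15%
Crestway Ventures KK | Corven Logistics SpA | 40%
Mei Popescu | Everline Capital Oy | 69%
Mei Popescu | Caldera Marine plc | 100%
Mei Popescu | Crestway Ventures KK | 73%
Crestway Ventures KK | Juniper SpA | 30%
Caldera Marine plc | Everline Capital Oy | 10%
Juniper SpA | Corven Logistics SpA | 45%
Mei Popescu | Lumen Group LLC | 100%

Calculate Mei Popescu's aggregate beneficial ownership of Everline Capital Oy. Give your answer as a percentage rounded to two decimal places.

83.38%

Mei reaches Everline along 3 paths.
Direct stake: 69% = 69%.
Via Crestway: 73% × 6% = 4.38%.
Via Caldera: 100% × 10% = 10%.
Total: 69% + 4.38% + 10% = 83.38%.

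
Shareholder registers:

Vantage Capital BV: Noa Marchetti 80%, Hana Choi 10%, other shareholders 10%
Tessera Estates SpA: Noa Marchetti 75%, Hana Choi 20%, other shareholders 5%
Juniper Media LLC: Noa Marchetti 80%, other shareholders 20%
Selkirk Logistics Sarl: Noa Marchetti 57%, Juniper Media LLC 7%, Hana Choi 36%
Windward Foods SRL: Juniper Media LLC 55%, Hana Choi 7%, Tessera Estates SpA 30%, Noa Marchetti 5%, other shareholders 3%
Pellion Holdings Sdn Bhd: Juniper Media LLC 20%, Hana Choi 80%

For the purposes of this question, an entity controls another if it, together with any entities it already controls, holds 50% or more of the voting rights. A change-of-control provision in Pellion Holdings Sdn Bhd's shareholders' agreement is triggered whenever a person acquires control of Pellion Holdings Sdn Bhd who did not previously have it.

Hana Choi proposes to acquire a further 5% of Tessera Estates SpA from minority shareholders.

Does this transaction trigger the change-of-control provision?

The purchase changes only Hana's holdings, so Hana is the only person who could newly come to control Pellion.
Hana holds 80% of Pellion, so Hana controls Pellion.
So Hana already controls Pellion before the transaction.
After the purchase, Hana's direct stake in Tessera rises to 20% + 5% = 25%.
Hana controlled Pellion already, so this is not a new person acquiring control; every other person's position is unchanged or reduced.
No new person acquires control, so the clause is not triggered.

No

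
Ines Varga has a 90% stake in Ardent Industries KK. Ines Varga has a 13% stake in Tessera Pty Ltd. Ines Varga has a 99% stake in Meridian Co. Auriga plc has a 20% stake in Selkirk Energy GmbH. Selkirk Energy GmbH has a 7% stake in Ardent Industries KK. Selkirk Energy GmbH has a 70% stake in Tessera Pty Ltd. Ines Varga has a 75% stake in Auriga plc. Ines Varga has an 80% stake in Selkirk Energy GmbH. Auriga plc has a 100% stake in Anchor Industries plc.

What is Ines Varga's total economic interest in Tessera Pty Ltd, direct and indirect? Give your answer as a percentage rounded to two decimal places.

Ines reaches Tessera along 3 paths.
Direct stake: 13% = 13%.
Via Auriga → Selkirk: 75% × 20% × 70% = 10.5%.
Via Selkirk: 80% × 70% = 56%.
Total: 13% + 10.5% + 56% = 79.5%.
Rounded: 79.50%.

79.50%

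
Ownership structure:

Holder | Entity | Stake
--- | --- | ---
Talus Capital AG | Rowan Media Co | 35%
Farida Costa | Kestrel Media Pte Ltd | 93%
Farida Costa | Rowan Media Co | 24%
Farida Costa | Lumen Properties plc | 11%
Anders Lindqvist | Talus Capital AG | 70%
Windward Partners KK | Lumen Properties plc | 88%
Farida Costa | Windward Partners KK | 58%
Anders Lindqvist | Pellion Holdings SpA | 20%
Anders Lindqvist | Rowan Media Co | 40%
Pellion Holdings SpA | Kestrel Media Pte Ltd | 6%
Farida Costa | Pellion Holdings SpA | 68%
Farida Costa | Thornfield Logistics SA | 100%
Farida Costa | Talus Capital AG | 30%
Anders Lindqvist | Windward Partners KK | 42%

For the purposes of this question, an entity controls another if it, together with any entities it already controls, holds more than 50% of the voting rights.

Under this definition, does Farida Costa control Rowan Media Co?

Farida holds 58% of Windward, so Farida controls Windward.
Farida holds 68% of Pellion, so Farida controls Pellion.
Farida and Pellion together hold 93% + 6% = 99% of Kestrel, so Farida controls Kestrel.
Windward and Farida together hold 88% + 11% = 99% of Lumen, so Farida controls Lumen.
Farida holds 100% of Thornfield, so Farida controls Thornfield.
In Rowan, Farida's side holds only 24%, not > 50%.
So Farida does not control Rowan.

No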